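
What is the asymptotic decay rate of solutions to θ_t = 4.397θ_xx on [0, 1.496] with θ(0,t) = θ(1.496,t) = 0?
Eigenvalues: λₙ = 4.397n²π²/1.496².
First three modes:
  n=1: λ₁ = 4.397π²/1.496² ≈ 19.391
  n=2: λ₂ = 17.588π²/1.496² ≈ 77.563 (4× faster decay)
  n=3: λ₃ = 39.573π²/1.496² ≈ 174.516 (9× faster decay)
As t → ∞, higher modes decay exponentially faster. The n=1 mode dominates: θ ~ c₁ sin(πx/1.496) e^{-λ₁t}.
Decay rate: λ₁ = 4.397π²/1.496² ≈ 19.391.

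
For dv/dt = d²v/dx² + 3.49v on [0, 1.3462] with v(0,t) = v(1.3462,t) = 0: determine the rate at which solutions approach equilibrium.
Eigenvalues: λₙ = n²π²/1.3462² - 3.49.
First three modes:
  n=1: λ₁ = π²/1.3462² - 3.49 ≈ 1.956
  n=2: λ₂ = 4π²/1.3462² - 3.49 ≈ 18.294
  n=3: λ₃ = 9π²/1.3462² - 3.49 ≈ 45.524
Since π²/1.3462² ≈ 5.446 > 3.49, all λₙ > 0.
The n=1 mode decays slowest → dominates as t → ∞.
Asymptotic: v ~ c₁ sin(πx/1.3462) e^{-λ₁t} with decay rate λ₁ ≈ 1.956.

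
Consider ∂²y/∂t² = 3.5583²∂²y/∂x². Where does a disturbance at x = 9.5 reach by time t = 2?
Domain of influence: [2.3834, 16.6166]. Data at x = 9.5 spreads outward at speed 3.5583.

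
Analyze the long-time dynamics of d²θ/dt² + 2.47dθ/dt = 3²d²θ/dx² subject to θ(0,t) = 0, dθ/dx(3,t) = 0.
Long-time behavior: θ → 0. Damping (γ=2.47) dissipates energy; oscillations decay exponentially.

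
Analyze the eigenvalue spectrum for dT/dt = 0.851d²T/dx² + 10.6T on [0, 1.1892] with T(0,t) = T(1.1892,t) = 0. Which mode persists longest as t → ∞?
Eigenvalues: λₙ = 0.851n²π²/1.1892² - 10.6.
First three modes:
  n=1: λ₁ = 0.851π²/1.1892² - 10.6 ≈ -4.661
  n=2: λ₂ = 3.404π²/1.1892² - 10.6 ≈ 13.156
  n=3: λ₃ = 7.659π²/1.1892² - 10.6 ≈ 42.852
Since 0.851π²/1.1892² ≈ 5.939 < 10.6, λ₁ < 0.
The n=1 mode grows fastest (−λₙ is largest for n=1) → dominates.
Asymptotic: T ~ c₁ sin(πx/1.1892) e^{4.661t} (exponential growth at rate −λ₁ ≈ 4.661).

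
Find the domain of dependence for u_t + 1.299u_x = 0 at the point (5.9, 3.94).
A single point: x = 0.78194. The characteristic through (5.9, 3.94) is x - 1.299t = const, so x = 5.9 - 1.299·3.94 = 0.78194.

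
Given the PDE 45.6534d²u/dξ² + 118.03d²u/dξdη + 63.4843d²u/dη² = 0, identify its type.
The second-order coefficients are A = 45.6534, B = 118.03, C = 63.4843. Since B² - 4AC = 2337.98433352 > 0, this is a hyperbolic PDE.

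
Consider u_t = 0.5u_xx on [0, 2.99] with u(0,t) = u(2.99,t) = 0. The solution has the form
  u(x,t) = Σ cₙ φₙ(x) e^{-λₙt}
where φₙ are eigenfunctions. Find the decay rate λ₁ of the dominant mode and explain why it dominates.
Eigenvalues: λₙ = 0.5n²π²/2.99².
First three modes:
  n=1: λ₁ = 0.5π²/2.99² ≈ 0.552
  n=2: λ₂ = 2π²/2.99² ≈ 2.208 (4× faster decay)
  n=3: λ₃ = 4.5π²/2.99² ≈ 4.968 (9× faster decay)
As t → ∞, higher modes decay exponentially faster. The n=1 mode dominates: u ~ c₁ sin(πx/2.99) e^{-λ₁t}.
Decay rate: λ₁ = 0.5π²/2.99² ≈ 0.552.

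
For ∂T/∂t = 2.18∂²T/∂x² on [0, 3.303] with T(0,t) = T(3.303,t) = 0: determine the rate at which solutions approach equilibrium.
Eigenvalues: λₙ = 2.18n²π²/3.303².
First three modes:
  n=1: λ₁ = 2.18π²/3.303² ≈ 1.972
  n=2: λ₂ = 8.72π²/3.303² ≈ 7.889 (4× faster decay)
  n=3: λ₃ = 19.62π²/3.303² ≈ 17.749 (9× faster decay)
As t → ∞, higher modes decay exponentially faster. The n=1 mode dominates: T ~ c₁ sin(πx/3.303) e^{-λ₁t}.
Decay rate: λ₁ = 2.18π²/3.303² ≈ 1.972.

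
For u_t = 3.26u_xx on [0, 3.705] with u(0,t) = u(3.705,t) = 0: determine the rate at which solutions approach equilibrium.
Eigenvalues: λₙ = 3.26n²π²/3.705².
First three modes:
  n=1: λ₁ = 3.26π²/3.705² ≈ 2.344
  n=2: λ₂ = 13.04π²/3.705² ≈ 9.376 (4× faster decay)
  n=3: λ₃ = 29.34π²/3.705² ≈ 21.095 (9× faster decay)
As t → ∞, higher modes decay exponentially faster. The n=1 mode dominates: u ~ c₁ sin(πx/3.705) e^{-λ₁t}.
Decay rate: λ₁ = 3.26π²/3.705² ≈ 2.344.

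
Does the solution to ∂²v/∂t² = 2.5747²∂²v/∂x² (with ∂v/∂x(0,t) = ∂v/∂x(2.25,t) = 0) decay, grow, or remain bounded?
v oscillates about a mean that drifts linearly in t (generically unbounded; no decay). There is no damping, so the nonconstant modes persist as standing waves (energy conserved, no decay). But with Neumann conditions at both ends the constant mode has eigenvalue 0: the spatial mean M(t) of v satisfies M'' = 0, so M(t) = M(0) + M'(0)·t. Unless the initial velocity has zero mean (∫v_t(x,0)dx = 0), the solution grows linearly in t (unbounded, though not exponentially); if it does have zero mean, the solution stays bounded and simply oscillates.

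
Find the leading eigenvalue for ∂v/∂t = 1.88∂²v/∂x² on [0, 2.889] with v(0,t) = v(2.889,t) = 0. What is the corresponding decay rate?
Eigenvalues: λₙ = 1.88n²π²/2.889².
First three modes:
  n=1: λ₁ = 1.88π²/2.889² ≈ 2.223
  n=2: λ₂ = 7.52π²/2.889² ≈ 8.892 (4× faster decay)
  n=3: λ₃ = 16.92π²/2.889² ≈ 20.008 (9× faster decay)
As t → ∞, higher modes decay exponentially faster. The n=1 mode dominates: v ~ c₁ sin(πx/2.889) e^{-λ₁t}.
Decay rate: λ₁ = 1.88π²/2.889² ≈ 2.223.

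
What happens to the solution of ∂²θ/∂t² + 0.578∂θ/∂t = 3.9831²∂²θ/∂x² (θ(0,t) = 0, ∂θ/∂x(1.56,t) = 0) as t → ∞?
θ → 0. Damping (γ=0.578) dissipates energy; oscillations decay exponentially.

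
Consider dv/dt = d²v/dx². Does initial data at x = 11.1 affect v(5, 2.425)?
Yes, for any finite x. The heat equation has infinite propagation speed, so all initial data affects all points at any t > 0.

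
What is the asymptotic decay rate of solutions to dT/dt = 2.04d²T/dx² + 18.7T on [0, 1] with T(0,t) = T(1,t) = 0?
Eigenvalues: λₙ = 2.04n²π²/1² - 18.7.
First three modes:
  n=1: λ₁ = 2.04π² - 18.7 ≈ 1.434
  n=2: λ₂ = 8.16π² - 18.7 ≈ 61.836
  n=3: λ₃ = 18.36π² - 18.7 ≈ 162.506
Since 2.04π² ≈ 20.134 > 18.7, all λₙ > 0.
The n=1 mode decays slowest → dominates as t → ∞.
Asymptotic: T ~ c₁ sin(πx/1) e^{-λ₁t} with decay rate λ₁ ≈ 1.434.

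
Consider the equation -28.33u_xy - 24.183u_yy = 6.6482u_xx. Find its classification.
Rewriting in standard form: -6.6482u_xx - 28.33u_xy - 24.183u_yy = 0. Hyperbolic. (A = -6.6482, B = -28.33, C = -24.183 gives B² - 4AC = 159.4952176.)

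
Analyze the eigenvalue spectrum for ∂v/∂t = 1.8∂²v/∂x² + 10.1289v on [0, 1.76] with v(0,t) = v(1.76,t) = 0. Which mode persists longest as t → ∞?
Eigenvalues: λₙ = 1.8n²π²/1.76² - 10.1289.
First three modes:
  n=1: λ₁ = 1.8π²/1.76² - 10.1289 ≈ -4.394
  n=2: λ₂ = 7.2π²/1.76² - 10.1289 ≈ 12.812
  n=3: λ₃ = 16.2π²/1.76² - 10.1289 ≈ 41.488
Since 1.8π²/1.76² ≈ 5.735 < 10.1289, λ₁ < 0.
The n=1 mode grows fastest (−λₙ is largest for n=1) → dominates.
Asymptotic: v ~ c₁ sin(πx/1.76) e^{4.394t} (exponential growth at rate −λ₁ ≈ 4.394).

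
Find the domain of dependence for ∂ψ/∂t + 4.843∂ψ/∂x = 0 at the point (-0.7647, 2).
A single point: x = -10.4507. The characteristic through (-0.7647, 2) is x - 4.843t = const, so x = -0.7647 - 4.843·2 = -10.4507.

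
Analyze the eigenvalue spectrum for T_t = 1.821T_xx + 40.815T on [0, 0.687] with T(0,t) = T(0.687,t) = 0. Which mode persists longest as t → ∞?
Eigenvalues: λₙ = 1.821n²π²/0.687² - 40.815.
First three modes:
  n=1: λ₁ = 1.821π²/0.687² - 40.815 ≈ -2.735
  n=2: λ₂ = 7.284π²/0.687² - 40.815 ≈ 111.505
  n=3: λ₃ = 16.389π²/0.687² - 40.815 ≈ 301.904
Since 1.821π²/0.687² ≈ 38.08 < 40.815, λ₁ < 0.
The n=1 mode grows fastest (−λₙ is largest for n=1) → dominates.
Asymptotic: T ~ c₁ sin(πx/0.687) e^{2.735t} (exponential growth at rate −λ₁ ≈ 2.735).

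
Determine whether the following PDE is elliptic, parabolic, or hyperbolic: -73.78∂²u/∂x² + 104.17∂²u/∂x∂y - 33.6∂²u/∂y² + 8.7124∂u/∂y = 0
Coefficients: A = -73.78, B = 104.17, C = -33.6. B² - 4AC = 935.3569, which is positive, so the equation is hyperbolic.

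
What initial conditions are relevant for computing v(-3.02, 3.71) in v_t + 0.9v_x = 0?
A single point: x = -6.359. The characteristic through (-3.02, 3.71) is x - 0.9t = const, so x = -3.02 - 0.9·3.71 = -6.359.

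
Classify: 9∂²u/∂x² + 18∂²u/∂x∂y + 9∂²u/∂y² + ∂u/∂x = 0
Parabolic (discriminant = 0).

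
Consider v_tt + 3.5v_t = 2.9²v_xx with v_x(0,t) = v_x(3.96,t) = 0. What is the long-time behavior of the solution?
As t → ∞, v → constant (steady state). Damping (γ=3.5) dissipates the nonconstant modes; with Neumann BCs the spatial average obeys M''+γM'=0 and tends to a finite limit.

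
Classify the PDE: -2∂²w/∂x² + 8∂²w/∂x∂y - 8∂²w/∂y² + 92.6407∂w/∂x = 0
A = -2, B = 8, C = -8. Discriminant B² - 4AC = 0. Since 0 = 0, parabolic.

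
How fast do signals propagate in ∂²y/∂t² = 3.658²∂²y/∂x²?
Speed = 3.658. Information travels along characteristics x = x₀ ± 3.658t.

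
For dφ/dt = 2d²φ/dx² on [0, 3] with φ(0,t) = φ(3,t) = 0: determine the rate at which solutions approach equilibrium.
Eigenvalues: λₙ = 2n²π²/3².
First three modes:
  n=1: λ₁ = 2π²/3² ≈ 2.193
  n=2: λ₂ = 8π²/3² ≈ 8.773 (4× faster decay)
  n=3: λ₃ = 18π²/3² ≈ 19.739 (9× faster decay)
As t → ∞, higher modes decay exponentially faster. The n=1 mode dominates: φ ~ c₁ sin(πx/3) e^{-λ₁t}.
Decay rate: λ₁ = 2π²/3² ≈ 2.193.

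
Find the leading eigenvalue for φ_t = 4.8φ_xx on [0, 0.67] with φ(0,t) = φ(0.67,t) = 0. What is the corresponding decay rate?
Eigenvalues: λₙ = 4.8n²π²/0.67².
First three modes:
  n=1: λ₁ = 4.8π²/0.67² ≈ 105.534
  n=2: λ₂ = 19.2π²/0.67² ≈ 422.135 (4× faster decay)
  n=3: λ₃ = 43.2π²/0.67² ≈ 949.804 (9× faster decay)
As t → ∞, higher modes decay exponentially faster. The n=1 mode dominates: φ ~ c₁ sin(πx/0.67) e^{-λ₁t}.
Decay rate: λ₁ = 4.8π²/0.67² ≈ 105.534.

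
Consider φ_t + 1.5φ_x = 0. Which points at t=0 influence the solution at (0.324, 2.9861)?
A single point: x = -4.15515. The characteristic through (0.324, 2.9861) is x - 1.5t = const, so x = 0.324 - 1.5·2.9861 = -4.15515.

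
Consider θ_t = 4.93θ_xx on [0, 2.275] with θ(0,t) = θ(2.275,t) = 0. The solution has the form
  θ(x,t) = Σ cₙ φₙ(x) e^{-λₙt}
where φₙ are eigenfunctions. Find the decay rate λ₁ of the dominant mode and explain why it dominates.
Eigenvalues: λₙ = 4.93n²π²/2.275².
First three modes:
  n=1: λ₁ = 4.93π²/2.275² ≈ 9.401
  n=2: λ₂ = 19.72π²/2.275² ≈ 37.605 (4× faster decay)
  n=3: λ₃ = 44.37π²/2.275² ≈ 84.611 (9× faster decay)
As t → ∞, higher modes decay exponentially faster. The n=1 mode dominates: θ ~ c₁ sin(πx/2.275) e^{-λ₁t}.
Decay rate: λ₁ = 4.93π²/2.275² ≈ 9.401.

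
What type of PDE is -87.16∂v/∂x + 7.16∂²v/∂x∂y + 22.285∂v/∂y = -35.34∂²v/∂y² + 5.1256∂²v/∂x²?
Rewriting in standard form: -5.1256∂²v/∂x² + 7.16∂²v/∂x∂y + 35.34∂²v/∂y² - 87.16∂v/∂x + 22.285∂v/∂y = 0. With A = -5.1256, B = 7.16, C = 35.34, the discriminant is 775.820416. This is a hyperbolic PDE.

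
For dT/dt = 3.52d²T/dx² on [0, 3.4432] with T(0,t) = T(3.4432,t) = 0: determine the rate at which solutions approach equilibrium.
Eigenvalues: λₙ = 3.52n²π²/3.4432².
First three modes:
  n=1: λ₁ = 3.52π²/3.4432² ≈ 2.93
  n=2: λ₂ = 14.08π²/3.4432² ≈ 11.721 (4× faster decay)
  n=3: λ₃ = 31.68π²/3.4432² ≈ 26.373 (9× faster decay)
As t → ∞, higher modes decay exponentially faster. The n=1 mode dominates: T ~ c₁ sin(πx/3.4432) e^{-λ₁t}.
Decay rate: λ₁ = 3.52π²/3.4432² ≈ 2.93.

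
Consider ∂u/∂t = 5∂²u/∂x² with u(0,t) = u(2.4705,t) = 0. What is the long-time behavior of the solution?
As t → ∞, u → 0. Heat diffuses out through both boundaries.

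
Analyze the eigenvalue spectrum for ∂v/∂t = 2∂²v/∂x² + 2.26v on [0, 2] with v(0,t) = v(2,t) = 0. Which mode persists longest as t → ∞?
Eigenvalues: λₙ = 2n²π²/2² - 2.26.
First three modes:
  n=1: λ₁ = 2π²/2² - 2.26 ≈ 2.675
  n=2: λ₂ = 8π²/2² - 2.26 ≈ 17.479
  n=3: λ₃ = 18π²/2² - 2.26 ≈ 42.153
Since 2π²/2² ≈ 4.935 > 2.26, all λₙ > 0.
The n=1 mode decays slowest → dominates as t → ∞.
Asymptotic: v ~ c₁ sin(πx/2) e^{-λ₁t} with decay rate λ₁ ≈ 2.675.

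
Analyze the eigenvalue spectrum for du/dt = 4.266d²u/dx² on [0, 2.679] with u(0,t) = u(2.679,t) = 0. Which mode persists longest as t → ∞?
Eigenvalues: λₙ = 4.266n²π²/2.679².
First three modes:
  n=1: λ₁ = 4.266π²/2.679² ≈ 5.866
  n=2: λ₂ = 17.064π²/2.679² ≈ 23.466 (4× faster decay)
  n=3: λ₃ = 38.394π²/2.679² ≈ 52.798 (9× faster decay)
As t → ∞, higher modes decay exponentially faster. The n=1 mode dominates: u ~ c₁ sin(πx/2.679) e^{-λ₁t}.
Decay rate: λ₁ = 4.266π²/2.679² ≈ 5.866.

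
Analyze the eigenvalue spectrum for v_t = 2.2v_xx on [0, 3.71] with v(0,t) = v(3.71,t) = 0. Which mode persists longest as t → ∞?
Eigenvalues: λₙ = 2.2n²π²/3.71².
First three modes:
  n=1: λ₁ = 2.2π²/3.71² ≈ 1.578
  n=2: λ₂ = 8.8π²/3.71² ≈ 6.31 (4× faster decay)
  n=3: λ₃ = 19.8π²/3.71² ≈ 14.198 (9× faster decay)
As t → ∞, higher modes decay exponentially faster. The n=1 mode dominates: v ~ c₁ sin(πx/3.71) e^{-λ₁t}.
Decay rate: λ₁ = 2.2π²/3.71² ≈ 1.578.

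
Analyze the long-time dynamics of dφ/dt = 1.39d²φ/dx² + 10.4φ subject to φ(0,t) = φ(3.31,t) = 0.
Long-time behavior: φ grows unboundedly. Reaction dominates diffusion (r=10.4 > κπ²/L²≈1.25); solution grows exponentially.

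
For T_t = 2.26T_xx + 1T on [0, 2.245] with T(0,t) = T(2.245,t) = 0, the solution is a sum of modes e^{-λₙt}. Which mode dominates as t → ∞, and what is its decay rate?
Eigenvalues: λₙ = 2.26n²π²/2.245² - 1.
First three modes:
  n=1: λ₁ = 2.26π²/2.245² - 1 ≈ 3.426
  n=2: λ₂ = 9.04π²/2.245² - 1 ≈ 16.703
  n=3: λ₃ = 20.34π²/2.245² - 1 ≈ 38.831
Since 2.26π²/2.245² ≈ 4.426 > 1, all λₙ > 0.
The n=1 mode decays slowest → dominates as t → ∞.
Asymptotic: T ~ c₁ sin(πx/2.245) e^{-λ₁t} with decay rate λ₁ ≈ 3.426.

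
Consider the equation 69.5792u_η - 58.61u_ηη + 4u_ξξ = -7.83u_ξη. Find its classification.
Rewriting in standard form: 4u_ξξ + 7.83u_ξη - 58.61u_ηη + 69.5792u_η = 0. Hyperbolic. (A = 4, B = 7.83, C = -58.61 gives B² - 4AC = 999.0689.)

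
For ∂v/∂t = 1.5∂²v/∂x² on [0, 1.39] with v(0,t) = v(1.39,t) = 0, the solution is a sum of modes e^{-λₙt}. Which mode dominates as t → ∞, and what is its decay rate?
Eigenvalues: λₙ = 1.5n²π²/1.39².
First three modes:
  n=1: λ₁ = 1.5π²/1.39² ≈ 7.662
  n=2: λ₂ = 6π²/1.39² ≈ 30.649 (4× faster decay)
  n=3: λ₃ = 13.5π²/1.39² ≈ 68.961 (9× faster decay)
As t → ∞, higher modes decay exponentially faster. The n=1 mode dominates: v ~ c₁ sin(πx/1.39) e^{-λ₁t}.
Decay rate: λ₁ = 1.5π²/1.39² ≈ 7.662.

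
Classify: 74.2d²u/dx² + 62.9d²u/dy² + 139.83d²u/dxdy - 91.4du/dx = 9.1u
Rewriting in standard form: 74.2d²u/dx² + 139.83d²u/dxdy + 62.9d²u/dy² - 91.4du/dx - 9.1u = 0. Hyperbolic (discriminant = 883.7089).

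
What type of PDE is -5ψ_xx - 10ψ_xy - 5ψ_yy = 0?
With A = -5, B = -10, C = -5, the discriminant is 0. This is a parabolic PDE.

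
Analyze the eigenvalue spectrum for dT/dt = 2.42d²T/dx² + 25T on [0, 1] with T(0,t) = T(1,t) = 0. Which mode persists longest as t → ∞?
Eigenvalues: λₙ = 2.42n²π²/1² - 25.
First three modes:
  n=1: λ₁ = 2.42π² - 25 ≈ -1.116
  n=2: λ₂ = 9.68π² - 25 ≈ 70.538
  n=3: λ₃ = 21.78π² - 25 ≈ 189.96
Since 2.42π² ≈ 23.884 < 25, λ₁ < 0.
The n=1 mode grows fastest (−λₙ is largest for n=1) → dominates.
Asymptotic: T ~ c₁ sin(πx/1) e^{1.116t} (exponential growth at rate −λ₁ ≈ 1.116).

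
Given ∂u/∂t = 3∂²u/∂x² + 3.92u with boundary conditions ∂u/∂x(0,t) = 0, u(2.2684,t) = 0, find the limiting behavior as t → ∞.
u grows unboundedly. Reaction dominates diffusion (r=3.92 > κπ²/(4L²)≈1.44); solution grows exponentially.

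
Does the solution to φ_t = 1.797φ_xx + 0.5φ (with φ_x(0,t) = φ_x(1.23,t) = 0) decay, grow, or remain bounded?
φ grows unboundedly. With Neumann BCs the constant mode has diffusion eigenvalue 0, so any r > 0 makes it grow like e^(0.5t); solution grows exponentially.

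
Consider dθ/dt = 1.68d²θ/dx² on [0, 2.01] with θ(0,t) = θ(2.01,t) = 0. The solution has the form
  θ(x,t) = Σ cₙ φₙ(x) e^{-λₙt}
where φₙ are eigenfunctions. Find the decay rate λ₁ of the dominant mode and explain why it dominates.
Eigenvalues: λₙ = 1.68n²π²/2.01².
First three modes:
  n=1: λ₁ = 1.68π²/2.01² ≈ 4.104
  n=2: λ₂ = 6.72π²/2.01² ≈ 16.416 (4× faster decay)
  n=3: λ₃ = 15.12π²/2.01² ≈ 36.937 (9× faster decay)
As t → ∞, higher modes decay exponentially faster. The n=1 mode dominates: θ ~ c₁ sin(πx/2.01) e^{-λ₁t}.
Decay rate: λ₁ = 1.68π²/2.01² ≈ 4.104.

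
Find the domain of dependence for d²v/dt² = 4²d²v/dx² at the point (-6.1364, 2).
Domain of dependence: [-14.1364, 1.8636]. Signals travel at speed 4, so data within |x - -6.1364| ≤ 4·2 = 8 can reach the point.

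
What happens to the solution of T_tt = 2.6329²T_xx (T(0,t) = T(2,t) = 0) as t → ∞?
T oscillates (no decay). Energy is conserved; the solution oscillates indefinitely as standing waves.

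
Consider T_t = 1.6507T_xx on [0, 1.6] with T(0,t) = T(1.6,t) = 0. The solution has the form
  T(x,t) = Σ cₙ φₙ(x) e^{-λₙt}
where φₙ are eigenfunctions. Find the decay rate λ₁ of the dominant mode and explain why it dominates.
Eigenvalues: λₙ = 1.6507n²π²/1.6².
First three modes:
  n=1: λ₁ = 1.6507π²/1.6² ≈ 6.364
  n=2: λ₂ = 6.6028π²/1.6² ≈ 25.456 (4× faster decay)
  n=3: λ₃ = 14.8563π²/1.6² ≈ 57.276 (9× faster decay)
As t → ∞, higher modes decay exponentially faster. The n=1 mode dominates: T ~ c₁ sin(πx/1.6) e^{-λ₁t}.
Decay rate: λ₁ = 1.6507π²/1.6² ≈ 6.364.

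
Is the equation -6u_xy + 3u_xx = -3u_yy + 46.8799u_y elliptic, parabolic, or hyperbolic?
Rewriting in standard form: 3u_xx - 6u_xy + 3u_yy - 46.8799u_y = 0. Computing B² - 4AC with A = 3, B = -6, C = 3: discriminant = 0 (zero). Answer: parabolic.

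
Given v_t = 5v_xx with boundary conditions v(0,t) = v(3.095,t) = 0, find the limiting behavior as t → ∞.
v → 0. Heat diffuses out through both boundaries.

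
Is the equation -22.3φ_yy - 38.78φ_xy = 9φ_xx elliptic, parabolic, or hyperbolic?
Rewriting in standard form: -9φ_xx - 38.78φ_xy - 22.3φ_yy = 0. Computing B² - 4AC with A = -9, B = -38.78, C = -22.3: discriminant = 701.0884 (positive). Answer: hyperbolic.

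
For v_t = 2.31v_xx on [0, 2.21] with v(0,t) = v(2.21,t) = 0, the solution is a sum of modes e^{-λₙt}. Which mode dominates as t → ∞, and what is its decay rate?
Eigenvalues: λₙ = 2.31n²π²/2.21².
First three modes:
  n=1: λ₁ = 2.31π²/2.21² ≈ 4.668
  n=2: λ₂ = 9.24π²/2.21² ≈ 18.672 (4× faster decay)
  n=3: λ₃ = 20.79π²/2.21² ≈ 42.012 (9× faster decay)
As t → ∞, higher modes decay exponentially faster. The n=1 mode dominates: v ~ c₁ sin(πx/2.21) e^{-λ₁t}.
Decay rate: λ₁ = 2.31π²/2.21² ≈ 4.668.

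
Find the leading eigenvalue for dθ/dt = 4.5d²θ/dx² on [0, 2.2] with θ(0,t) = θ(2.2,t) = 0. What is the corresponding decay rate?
Eigenvalues: λₙ = 4.5n²π²/2.2².
First three modes:
  n=1: λ₁ = 4.5π²/2.2² ≈ 9.176
  n=2: λ₂ = 18π²/2.2² ≈ 36.705 (4× faster decay)
  n=3: λ₃ = 40.5π²/2.2² ≈ 82.587 (9× faster decay)
As t → ∞, higher modes decay exponentially faster. The n=1 mode dominates: θ ~ c₁ sin(πx/2.2) e^{-λ₁t}.
Decay rate: λ₁ = 4.5π²/2.2² ≈ 9.176.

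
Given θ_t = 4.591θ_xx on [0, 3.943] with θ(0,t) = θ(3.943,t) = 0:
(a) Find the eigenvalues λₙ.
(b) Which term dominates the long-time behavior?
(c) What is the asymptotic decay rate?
Eigenvalues: λₙ = 4.591n²π²/3.943².
First three modes:
  n=1: λ₁ = 4.591π²/3.943² ≈ 2.914
  n=2: λ₂ = 18.364π²/3.943² ≈ 11.658 (4× faster decay)
  n=3: λ₃ = 41.319π²/3.943² ≈ 26.23 (9× faster decay)
As t → ∞, higher modes decay exponentially faster. The n=1 mode dominates: θ ~ c₁ sin(πx/3.943) e^{-λ₁t}.
Decay rate: λ₁ = 4.591π²/3.943² ≈ 2.914.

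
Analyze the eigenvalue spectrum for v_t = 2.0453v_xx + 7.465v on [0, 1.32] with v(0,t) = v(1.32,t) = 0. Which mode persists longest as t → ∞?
Eigenvalues: λₙ = 2.0453n²π²/1.32² - 7.465.
First three modes:
  n=1: λ₁ = 2.0453π²/1.32² - 7.465 ≈ 4.12
  n=2: λ₂ = 8.1812π²/1.32² - 7.465 ≈ 38.876
  n=3: λ₃ = 18.4077π²/1.32² - 7.465 ≈ 96.803
Since 2.0453π²/1.32² ≈ 11.585 > 7.465, all λₙ > 0.
The n=1 mode decays slowest → dominates as t → ∞.
Asymptotic: v ~ c₁ sin(πx/1.32) e^{-λ₁t} with decay rate λ₁ ≈ 4.12.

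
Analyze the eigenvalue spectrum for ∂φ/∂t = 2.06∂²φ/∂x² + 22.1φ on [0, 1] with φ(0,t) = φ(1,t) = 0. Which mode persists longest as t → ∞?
Eigenvalues: λₙ = 2.06n²π²/1² - 22.1.
First three modes:
  n=1: λ₁ = 2.06π² - 22.1 ≈ -1.769
  n=2: λ₂ = 8.24π² - 22.1 ≈ 59.226
  n=3: λ₃ = 18.54π² - 22.1 ≈ 160.882
Since 2.06π² ≈ 20.331 < 22.1, λ₁ < 0.
The n=1 mode grows fastest (−λₙ is largest for n=1) → dominates.
Asymptotic: φ ~ c₁ sin(πx/1) e^{1.769t} (exponential growth at rate −λ₁ ≈ 1.769).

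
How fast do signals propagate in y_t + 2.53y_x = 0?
Speed = 2.53. Information travels along x - 2.53t = const (rightward).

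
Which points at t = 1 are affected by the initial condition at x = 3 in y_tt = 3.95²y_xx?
Domain of influence: [-0.95, 6.95]. Data at x = 3 spreads outward at speed 3.95.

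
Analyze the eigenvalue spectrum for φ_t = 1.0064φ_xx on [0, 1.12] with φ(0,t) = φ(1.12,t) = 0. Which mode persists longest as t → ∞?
Eigenvalues: λₙ = 1.0064n²π²/1.12².
First three modes:
  n=1: λ₁ = 1.0064π²/1.12² ≈ 7.918
  n=2: λ₂ = 4.0256π²/1.12² ≈ 31.673 (4× faster decay)
  n=3: λ₃ = 9.0576π²/1.12² ≈ 71.265 (9× faster decay)
As t → ∞, higher modes decay exponentially faster. The n=1 mode dominates: φ ~ c₁ sin(πx/1.12) e^{-λ₁t}.
Decay rate: λ₁ = 1.0064π²/1.12² ≈ 7.918.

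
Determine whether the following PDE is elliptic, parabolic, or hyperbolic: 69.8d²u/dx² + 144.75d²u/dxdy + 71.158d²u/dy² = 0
Coefficients: A = 69.8, B = 144.75, C = 71.158. B² - 4AC = 1085.2489, which is positive, so the equation is hyperbolic.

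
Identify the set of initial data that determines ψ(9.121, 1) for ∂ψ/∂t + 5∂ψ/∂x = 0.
A single point: x = 4.121. The characteristic through (9.121, 1) is x - 5t = const, so x = 9.121 - 5·1 = 4.121.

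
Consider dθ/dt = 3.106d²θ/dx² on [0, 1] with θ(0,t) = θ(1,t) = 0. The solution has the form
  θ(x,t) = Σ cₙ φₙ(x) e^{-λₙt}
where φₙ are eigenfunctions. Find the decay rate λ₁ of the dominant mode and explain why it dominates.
Eigenvalues: λₙ = 3.106n²π².
First three modes:
  n=1: λ₁ = 3.106π² ≈ 30.655
  n=2: λ₂ = 12.424π² ≈ 122.62 (4× faster decay)
  n=3: λ₃ = 27.954π² ≈ 275.895 (9× faster decay)
As t → ∞, higher modes decay exponentially faster. The n=1 mode dominates: θ ~ c₁ sin(πx) e^{-λ₁t}.
Decay rate: λ₁ = 3.106π² ≈ 30.655.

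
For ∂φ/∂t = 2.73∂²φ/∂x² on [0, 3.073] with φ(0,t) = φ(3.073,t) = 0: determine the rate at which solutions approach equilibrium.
Eigenvalues: λₙ = 2.73n²π²/3.073².
First three modes:
  n=1: λ₁ = 2.73π²/3.073² ≈ 2.853
  n=2: λ₂ = 10.92π²/3.073² ≈ 11.413 (4× faster decay)
  n=3: λ₃ = 24.57π²/3.073² ≈ 25.679 (9× faster decay)
As t → ∞, higher modes decay exponentially faster. The n=1 mode dominates: φ ~ c₁ sin(πx/3.073) e^{-λ₁t}.
Decay rate: λ₁ = 2.73π²/3.073² ≈ 2.853.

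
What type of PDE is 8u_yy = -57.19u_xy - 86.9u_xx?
Rewriting in standard form: 86.9u_xx + 57.19u_xy + 8u_yy = 0. With A = 86.9, B = 57.19, C = 8, the discriminant is 489.8961. This is a hyperbolic PDE.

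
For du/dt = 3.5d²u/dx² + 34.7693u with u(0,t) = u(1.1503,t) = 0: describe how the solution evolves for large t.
u grows unboundedly. Reaction dominates diffusion (r=34.7693 > κπ²/L²≈26.11); solution grows exponentially.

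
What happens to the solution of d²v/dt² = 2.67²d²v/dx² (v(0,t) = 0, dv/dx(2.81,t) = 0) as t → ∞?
v oscillates (no decay). Energy is conserved; the solution oscillates indefinitely as standing waves.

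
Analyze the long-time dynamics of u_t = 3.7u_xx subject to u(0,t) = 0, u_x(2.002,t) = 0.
Long-time behavior: u → 0. Heat escapes through the Dirichlet boundary.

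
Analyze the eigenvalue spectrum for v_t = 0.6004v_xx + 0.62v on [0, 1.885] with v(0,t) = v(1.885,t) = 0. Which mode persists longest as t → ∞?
Eigenvalues: λₙ = 0.6004n²π²/1.885² - 0.62.
First three modes:
  n=1: λ₁ = 0.6004π²/1.885² - 0.62 ≈ 1.048
  n=2: λ₂ = 2.4016π²/1.885² - 0.62 ≈ 6.051
  n=3: λ₃ = 5.4036π²/1.885² - 0.62 ≈ 14.389
Since 0.6004π²/1.885² ≈ 1.668 > 0.62, all λₙ > 0.
The n=1 mode decays slowest → dominates as t → ∞.
Asymptotic: v ~ c₁ sin(πx/1.885) e^{-λ₁t} with decay rate λ₁ ≈ 1.048.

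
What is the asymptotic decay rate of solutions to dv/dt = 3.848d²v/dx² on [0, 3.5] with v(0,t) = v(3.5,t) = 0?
Eigenvalues: λₙ = 3.848n²π²/3.5².
First three modes:
  n=1: λ₁ = 3.848π²/3.5² ≈ 3.1
  n=2: λ₂ = 15.392π²/3.5² ≈ 12.401 (4× faster decay)
  n=3: λ₃ = 34.632π²/3.5² ≈ 27.902 (9× faster decay)
As t → ∞, higher modes decay exponentially faster. The n=1 mode dominates: v ~ c₁ sin(πx/3.5) e^{-λ₁t}.
Decay rate: λ₁ = 3.848π²/3.5² ≈ 3.1.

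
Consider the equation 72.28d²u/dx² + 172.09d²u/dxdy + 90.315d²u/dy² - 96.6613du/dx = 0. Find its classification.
Hyperbolic. (A = 72.28, B = 172.09, C = 90.315 gives B² - 4AC = 3503.0953.)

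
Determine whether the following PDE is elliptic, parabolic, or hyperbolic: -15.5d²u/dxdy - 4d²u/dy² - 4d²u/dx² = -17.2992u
Rewriting in standard form: -4d²u/dx² - 15.5d²u/dxdy - 4d²u/dy² + 17.2992u = 0. Coefficients: A = -4, B = -15.5, C = -4. B² - 4AC = 176.25, which is positive, so the equation is hyperbolic.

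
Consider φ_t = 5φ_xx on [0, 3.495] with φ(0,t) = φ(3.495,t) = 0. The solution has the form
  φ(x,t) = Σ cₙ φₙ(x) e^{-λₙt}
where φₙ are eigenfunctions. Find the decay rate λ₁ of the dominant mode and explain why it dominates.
Eigenvalues: λₙ = 5n²π²/3.495².
First three modes:
  n=1: λ₁ = 5π²/3.495² ≈ 4.04
  n=2: λ₂ = 20π²/3.495² ≈ 16.16 (4× faster decay)
  n=3: λ₃ = 45π²/3.495² ≈ 36.359 (9× faster decay)
As t → ∞, higher modes decay exponentially faster. The n=1 mode dominates: φ ~ c₁ sin(πx/3.495) e^{-λ₁t}.
Decay rate: λ₁ = 5π²/3.495² ≈ 4.04.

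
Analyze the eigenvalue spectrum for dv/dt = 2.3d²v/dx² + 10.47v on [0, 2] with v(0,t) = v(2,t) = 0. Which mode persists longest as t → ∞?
Eigenvalues: λₙ = 2.3n²π²/2² - 10.47.
First three modes:
  n=1: λ₁ = 2.3π²/2² - 10.47 ≈ -4.795
  n=2: λ₂ = 9.2π²/2² - 10.47 ≈ 12.23
  n=3: λ₃ = 20.7π²/2² - 10.47 ≈ 40.605
Since 2.3π²/2² ≈ 5.675 < 10.47, λ₁ < 0.
The n=1 mode grows fastest (−λₙ is largest for n=1) → dominates.
Asymptotic: v ~ c₁ sin(πx/2) e^{4.795t} (exponential growth at rate −λ₁ ≈ 4.795).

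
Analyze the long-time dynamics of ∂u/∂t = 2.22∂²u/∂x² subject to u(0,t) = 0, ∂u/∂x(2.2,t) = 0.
Long-time behavior: u → 0. Heat escapes through the Dirichlet boundary.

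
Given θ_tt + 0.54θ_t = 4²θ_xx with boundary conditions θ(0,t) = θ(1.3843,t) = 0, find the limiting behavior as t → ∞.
θ → 0. Damping (γ=0.54) dissipates energy; oscillations decay exponentially.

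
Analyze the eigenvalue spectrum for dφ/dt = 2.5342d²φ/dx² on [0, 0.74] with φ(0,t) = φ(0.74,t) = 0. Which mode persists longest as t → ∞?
Eigenvalues: λₙ = 2.5342n²π²/0.74².
First three modes:
  n=1: λ₁ = 2.5342π²/0.74² ≈ 45.675
  n=2: λ₂ = 10.1368π²/0.74² ≈ 182.699 (4× faster decay)
  n=3: λ₃ = 22.8078π²/0.74² ≈ 411.074 (9× faster decay)
As t → ∞, higher modes decay exponentially faster. The n=1 mode dominates: φ ~ c₁ sin(πx/0.74) e^{-λ₁t}.
Decay rate: λ₁ = 2.5342π²/0.74² ≈ 45.675.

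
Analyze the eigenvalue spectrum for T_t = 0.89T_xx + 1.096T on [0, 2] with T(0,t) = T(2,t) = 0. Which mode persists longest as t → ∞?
Eigenvalues: λₙ = 0.89n²π²/2² - 1.096.
First three modes:
  n=1: λ₁ = 0.89π²/2² - 1.096 ≈ 1.1
  n=2: λ₂ = 3.56π²/2² - 1.096 ≈ 7.688
  n=3: λ₃ = 8.01π²/2² - 1.096 ≈ 18.668
Since 0.89π²/2² ≈ 2.196 > 1.096, all λₙ > 0.
The n=1 mode decays slowest → dominates as t → ∞.
Asymptotic: T ~ c₁ sin(πx/2) e^{-λ₁t} with decay rate λ₁ ≈ 1.1.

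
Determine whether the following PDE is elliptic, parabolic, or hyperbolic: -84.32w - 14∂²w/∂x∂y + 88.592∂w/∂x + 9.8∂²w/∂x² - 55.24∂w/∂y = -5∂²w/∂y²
Rewriting in standard form: 9.8∂²w/∂x² - 14∂²w/∂x∂y + 5∂²w/∂y² + 88.592∂w/∂x - 55.24∂w/∂y - 84.32w = 0. Coefficients: A = 9.8, B = -14, C = 5. B² - 4AC = 0, which is zero, so the equation is parabolic.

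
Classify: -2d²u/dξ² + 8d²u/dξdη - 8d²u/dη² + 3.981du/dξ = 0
Parabolic (discriminant = 0).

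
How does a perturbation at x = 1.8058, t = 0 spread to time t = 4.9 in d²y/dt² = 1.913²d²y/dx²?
Domain of influence: [-7.5679, 11.1795]. Data at x = 1.8058 spreads outward at speed 1.913.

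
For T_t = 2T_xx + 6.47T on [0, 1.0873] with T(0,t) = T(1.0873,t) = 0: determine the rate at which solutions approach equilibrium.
Eigenvalues: λₙ = 2n²π²/1.0873² - 6.47.
First three modes:
  n=1: λ₁ = 2π²/1.0873² - 6.47 ≈ 10.227
  n=2: λ₂ = 8π²/1.0873² - 6.47 ≈ 60.317
  n=3: λ₃ = 18π²/1.0873² - 6.47 ≈ 143.8
Since 2π²/1.0873² ≈ 16.697 > 6.47, all λₙ > 0.
The n=1 mode decays slowest → dominates as t → ∞.
Asymptotic: T ~ c₁ sin(πx/1.0873) e^{-λ₁t} with decay rate λ₁ ≈ 10.227.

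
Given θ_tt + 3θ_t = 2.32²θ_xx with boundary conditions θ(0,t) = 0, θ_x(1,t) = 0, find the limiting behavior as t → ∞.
θ → 0. Damping (γ=3) dissipates energy; oscillations decay exponentially.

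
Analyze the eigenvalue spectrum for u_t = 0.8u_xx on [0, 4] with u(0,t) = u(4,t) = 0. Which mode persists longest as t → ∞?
Eigenvalues: λₙ = 0.8n²π²/4².
First three modes:
  n=1: λ₁ = 0.8π²/4² ≈ 0.493
  n=2: λ₂ = 3.2π²/4² ≈ 1.974 (4× faster decay)
  n=3: λ₃ = 7.2π²/4² ≈ 4.441 (9× faster decay)
As t → ∞, higher modes decay exponentially faster. The n=1 mode dominates: u ~ c₁ sin(πx/4) e^{-λ₁t}.
Decay rate: λ₁ = 0.8π²/4² ≈ 0.493.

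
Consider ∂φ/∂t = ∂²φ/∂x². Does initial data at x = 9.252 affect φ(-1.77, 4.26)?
Yes, for any finite x. The heat equation has infinite propagation speed, so all initial data affects all points at any t > 0.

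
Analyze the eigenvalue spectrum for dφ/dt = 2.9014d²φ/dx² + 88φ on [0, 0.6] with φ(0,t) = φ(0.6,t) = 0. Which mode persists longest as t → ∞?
Eigenvalues: λₙ = 2.9014n²π²/0.6² - 88.
First three modes:
  n=1: λ₁ = 2.9014π²/0.6² - 88 ≈ -8.456
  n=2: λ₂ = 11.6056π²/0.6² - 88 ≈ 230.174
  n=3: λ₃ = 26.1126π²/0.6² - 88 ≈ 627.892
Since 2.9014π²/0.6² ≈ 79.544 < 88, λ₁ < 0.
The n=1 mode grows fastest (−λₙ is largest for n=1) → dominates.
Asymptotic: φ ~ c₁ sin(πx/0.6) e^{8.456t} (exponential growth at rate −λ₁ ≈ 8.456).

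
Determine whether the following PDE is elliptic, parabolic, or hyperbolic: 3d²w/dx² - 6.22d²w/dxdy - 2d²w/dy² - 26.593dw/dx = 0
Coefficients: A = 3, B = -6.22, C = -2. B² - 4AC = 62.6884, which is positive, so the equation is hyperbolic.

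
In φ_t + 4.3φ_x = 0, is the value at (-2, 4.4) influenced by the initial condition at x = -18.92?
No. Only data at x = -20.92 affects (-2, 4.4). Advection has one-way propagation along characteristics.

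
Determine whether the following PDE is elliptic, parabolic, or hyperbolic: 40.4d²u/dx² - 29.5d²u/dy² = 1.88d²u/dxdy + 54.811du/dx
Rewriting in standard form: 40.4d²u/dx² - 1.88d²u/dxdy - 29.5d²u/dy² - 54.811du/dx = 0. Coefficients: A = 40.4, B = -1.88, C = -29.5. B² - 4AC = 4770.7344, which is positive, so the equation is hyperbolic.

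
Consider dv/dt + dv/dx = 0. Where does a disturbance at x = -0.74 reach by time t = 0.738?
At x = -0.002. The characteristic carries data from (-0.74, 0) to (-0.002, 0.738).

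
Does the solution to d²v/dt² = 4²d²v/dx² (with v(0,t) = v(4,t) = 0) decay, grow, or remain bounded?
v oscillates (no decay). Energy is conserved; the solution oscillates indefinitely as standing waves.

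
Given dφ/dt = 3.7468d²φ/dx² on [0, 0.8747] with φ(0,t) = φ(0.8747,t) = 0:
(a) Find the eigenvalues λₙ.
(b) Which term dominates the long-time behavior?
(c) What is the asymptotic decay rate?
Eigenvalues: λₙ = 3.7468n²π²/0.8747².
First three modes:
  n=1: λ₁ = 3.7468π²/0.8747² ≈ 48.333
  n=2: λ₂ = 14.9872π²/0.8747² ≈ 193.331 (4× faster decay)
  n=3: λ₃ = 33.7212π²/0.8747² ≈ 434.995 (9× faster decay)
As t → ∞, higher modes decay exponentially faster. The n=1 mode dominates: φ ~ c₁ sin(πx/0.8747) e^{-λ₁t}.
Decay rate: λ₁ = 3.7468π²/0.8747² ≈ 48.333.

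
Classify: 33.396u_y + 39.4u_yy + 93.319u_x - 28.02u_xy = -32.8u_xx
Rewriting in standard form: 32.8u_xx - 28.02u_xy + 39.4u_yy + 93.319u_x + 33.396u_y = 0. Elliptic (discriminant = -4384.1596).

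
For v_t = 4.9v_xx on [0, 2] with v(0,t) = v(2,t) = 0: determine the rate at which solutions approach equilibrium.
Eigenvalues: λₙ = 4.9n²π²/2².
First three modes:
  n=1: λ₁ = 4.9π²/2² ≈ 12.09
  n=2: λ₂ = 19.6π²/2² ≈ 48.361 (4× faster decay)
  n=3: λ₃ = 44.1π²/2² ≈ 108.812 (9× faster decay)
As t → ∞, higher modes decay exponentially faster. The n=1 mode dominates: v ~ c₁ sin(πx/2) e^{-λ₁t}.
Decay rate: λ₁ = 4.9π²/2² ≈ 12.09.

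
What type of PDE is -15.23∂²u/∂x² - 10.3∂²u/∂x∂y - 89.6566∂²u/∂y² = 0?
With A = -15.23, B = -10.3, C = -89.6566, the discriminant is -5355.790072. This is an elliptic PDE.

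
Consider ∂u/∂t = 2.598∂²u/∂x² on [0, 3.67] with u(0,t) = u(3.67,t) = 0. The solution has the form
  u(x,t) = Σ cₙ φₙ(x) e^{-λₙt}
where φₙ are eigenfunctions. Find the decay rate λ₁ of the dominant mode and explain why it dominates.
Eigenvalues: λₙ = 2.598n²π²/3.67².
First three modes:
  n=1: λ₁ = 2.598π²/3.67² ≈ 1.904
  n=2: λ₂ = 10.392π²/3.67² ≈ 7.615 (4× faster decay)
  n=3: λ₃ = 23.382π²/3.67² ≈ 17.134 (9× faster decay)
As t → ∞, higher modes decay exponentially faster. The n=1 mode dominates: u ~ c₁ sin(πx/3.67) e^{-λ₁t}.
Decay rate: λ₁ = 2.598π²/3.67² ≈ 1.904.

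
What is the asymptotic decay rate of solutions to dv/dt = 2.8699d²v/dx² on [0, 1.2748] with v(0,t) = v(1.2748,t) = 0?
Eigenvalues: λₙ = 2.8699n²π²/1.2748².
First three modes:
  n=1: λ₁ = 2.8699π²/1.2748² ≈ 17.429
  n=2: λ₂ = 11.4796π²/1.2748² ≈ 69.718 (4× faster decay)
  n=3: λ₃ = 25.8291π²/1.2748² ≈ 156.865 (9× faster decay)
As t → ∞, higher modes decay exponentially faster. The n=1 mode dominates: v ~ c₁ sin(πx/1.2748) e^{-λ₁t}.
Decay rate: λ₁ = 2.8699π²/1.2748² ≈ 17.429.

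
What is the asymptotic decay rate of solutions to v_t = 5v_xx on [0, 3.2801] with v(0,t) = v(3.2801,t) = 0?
Eigenvalues: λₙ = 5n²π²/3.2801².
First three modes:
  n=1: λ₁ = 5π²/3.2801² ≈ 4.587
  n=2: λ₂ = 20π²/3.2801² ≈ 18.347 (4× faster decay)
  n=3: λ₃ = 45π²/3.2801² ≈ 41.28 (9× faster decay)
As t → ∞, higher modes decay exponentially faster. The n=1 mode dominates: v ~ c₁ sin(πx/3.2801) e^{-λ₁t}.
Decay rate: λ₁ = 5π²/3.2801² ≈ 4.587.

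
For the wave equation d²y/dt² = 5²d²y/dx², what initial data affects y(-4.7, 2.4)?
Domain of dependence: [-16.7, 7.3]. Signals travel at speed 5, so data within |x - -4.7| ≤ 5·2.4 = 12 can reach the point.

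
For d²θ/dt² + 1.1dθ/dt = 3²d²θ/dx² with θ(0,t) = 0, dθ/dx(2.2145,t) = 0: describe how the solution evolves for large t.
θ → 0. Damping (γ=1.1) dissipates energy; oscillations decay exponentially.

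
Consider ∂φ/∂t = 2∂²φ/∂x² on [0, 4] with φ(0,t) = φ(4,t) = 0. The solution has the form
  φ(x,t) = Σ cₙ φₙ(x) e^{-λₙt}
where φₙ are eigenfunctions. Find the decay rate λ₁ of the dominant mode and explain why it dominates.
Eigenvalues: λₙ = 2n²π²/4².
First three modes:
  n=1: λ₁ = 2π²/4² ≈ 1.234
  n=2: λ₂ = 8π²/4² ≈ 4.935 (4× faster decay)
  n=3: λ₃ = 18π²/4² ≈ 11.103 (9× faster decay)
As t → ∞, higher modes decay exponentially faster. The n=1 mode dominates: φ ~ c₁ sin(πx/4) e^{-λ₁t}.
Decay rate: λ₁ = 2π²/4² ≈ 1.234.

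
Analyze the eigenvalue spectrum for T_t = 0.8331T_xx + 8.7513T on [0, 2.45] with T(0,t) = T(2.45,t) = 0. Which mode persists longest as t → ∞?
Eigenvalues: λₙ = 0.8331n²π²/2.45² - 8.7513.
First three modes:
  n=1: λ₁ = 0.8331π²/2.45² - 8.7513 ≈ -7.381
  n=2: λ₂ = 3.3324π²/2.45² - 8.7513 ≈ -3.272
  n=3: λ₃ = 7.4979π²/2.45² - 8.7513 ≈ 3.577
Since 0.8331π²/2.45² ≈ 1.37 < 8.7513, λ₁ < 0.
The n=1 mode grows fastest (−λₙ is largest for n=1) → dominates.
Asymptotic: T ~ c₁ sin(πx/2.45) e^{7.381t} (exponential growth at rate −λ₁ ≈ 7.381).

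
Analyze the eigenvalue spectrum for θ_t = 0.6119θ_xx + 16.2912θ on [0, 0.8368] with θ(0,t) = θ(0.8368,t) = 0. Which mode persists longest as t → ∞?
Eigenvalues: λₙ = 0.6119n²π²/0.8368² - 16.2912.
First three modes:
  n=1: λ₁ = 0.6119π²/0.8368² - 16.2912 ≈ -7.667
  n=2: λ₂ = 2.4476π²/0.8368² - 16.2912 ≈ 18.207
  n=3: λ₃ = 5.5071π²/0.8368² - 16.2912 ≈ 61.33
Since 0.6119π²/0.8368² ≈ 8.625 < 16.2912, λ₁ < 0.
The n=1 mode grows fastest (−λₙ is largest for n=1) → dominates.
Asymptotic: θ ~ c₁ sin(πx/0.8368) e^{7.667t} (exponential growth at rate −λ₁ ≈ 7.667).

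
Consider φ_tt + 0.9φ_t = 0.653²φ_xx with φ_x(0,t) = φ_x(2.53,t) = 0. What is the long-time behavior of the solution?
As t → ∞, φ → constant (steady state). Damping (γ=0.9) dissipates the nonconstant modes; with Neumann BCs the spatial average obeys M''+γM'=0 and tends to a finite limit.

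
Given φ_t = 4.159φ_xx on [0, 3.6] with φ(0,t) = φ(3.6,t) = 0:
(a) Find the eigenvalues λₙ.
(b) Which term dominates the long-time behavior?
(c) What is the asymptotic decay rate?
Eigenvalues: λₙ = 4.159n²π²/3.6².
First three modes:
  n=1: λ₁ = 4.159π²/3.6² ≈ 3.167
  n=2: λ₂ = 16.636π²/3.6² ≈ 12.669 (4× faster decay)
  n=3: λ₃ = 37.431π²/3.6² ≈ 28.505 (9× faster decay)
As t → ∞, higher modes decay exponentially faster. The n=1 mode dominates: φ ~ c₁ sin(πx/3.6) e^{-λ₁t}.
Decay rate: λ₁ = 4.159π²/3.6² ≈ 3.167.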